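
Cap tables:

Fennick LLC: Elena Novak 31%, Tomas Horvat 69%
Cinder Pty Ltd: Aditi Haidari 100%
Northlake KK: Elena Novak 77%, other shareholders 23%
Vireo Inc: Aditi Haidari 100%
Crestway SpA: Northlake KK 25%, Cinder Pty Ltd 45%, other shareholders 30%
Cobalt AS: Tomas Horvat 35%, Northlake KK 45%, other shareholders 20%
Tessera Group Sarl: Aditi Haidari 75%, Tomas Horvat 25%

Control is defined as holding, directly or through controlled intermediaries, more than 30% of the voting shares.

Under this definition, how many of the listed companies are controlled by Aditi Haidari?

Aditi holds 100% of Cinder, so Aditi controls Cinder.
Aditi holds 100% of Vireo, so Aditi controls Vireo.
Cinder holds 45% of Crestway, so Aditi controls Crestway.
Aditi holds 75% of Tessera, so Aditi controls Tessera.
No other company's threshold is met.
Aditi controls 4 companies.

4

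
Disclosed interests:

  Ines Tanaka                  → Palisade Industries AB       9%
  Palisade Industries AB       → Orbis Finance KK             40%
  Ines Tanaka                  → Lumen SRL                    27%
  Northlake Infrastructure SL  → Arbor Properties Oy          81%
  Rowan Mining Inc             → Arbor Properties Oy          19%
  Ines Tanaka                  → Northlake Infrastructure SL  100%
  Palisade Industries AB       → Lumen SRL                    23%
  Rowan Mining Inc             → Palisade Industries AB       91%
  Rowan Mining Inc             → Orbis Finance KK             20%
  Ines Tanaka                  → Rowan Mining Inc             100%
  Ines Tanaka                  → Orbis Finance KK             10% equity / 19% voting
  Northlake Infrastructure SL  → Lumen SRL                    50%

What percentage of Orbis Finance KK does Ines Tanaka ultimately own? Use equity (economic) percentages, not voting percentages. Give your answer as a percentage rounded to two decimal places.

Ines reaches Orbis along 4 paths.
Direct stake: 10% = 10%.
Via Rowan: 100% × 20% = 20%.
Via Rowan → Palisade: 100% × 91% × 40% = 36.4%.
Via Palisade: 9% × 40% = 3.6%.
Total: 10% + 20% + 36.4% + 3.6% = 70%.
Rounded: 70.00%.

70.00%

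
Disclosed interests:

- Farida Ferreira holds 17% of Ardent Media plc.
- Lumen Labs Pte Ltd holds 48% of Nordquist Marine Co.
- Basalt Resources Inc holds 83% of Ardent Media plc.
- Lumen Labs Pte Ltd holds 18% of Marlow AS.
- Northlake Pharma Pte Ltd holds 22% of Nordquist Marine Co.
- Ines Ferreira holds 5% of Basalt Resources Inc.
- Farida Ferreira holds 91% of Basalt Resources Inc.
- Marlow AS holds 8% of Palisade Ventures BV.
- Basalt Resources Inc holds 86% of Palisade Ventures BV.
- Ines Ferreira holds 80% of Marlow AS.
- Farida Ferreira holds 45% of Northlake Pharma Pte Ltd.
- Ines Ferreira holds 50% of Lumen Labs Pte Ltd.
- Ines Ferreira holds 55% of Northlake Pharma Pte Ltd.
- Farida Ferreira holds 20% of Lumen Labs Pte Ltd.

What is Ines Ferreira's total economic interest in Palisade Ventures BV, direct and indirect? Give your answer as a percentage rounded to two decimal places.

11.42%

Ines reaches Palisade along 3 paths.
Via Marlow: 80% × 8% = 6.4%.
Via Lumen → Marlow: 50% × 18% × 8% = 0.72%.
Via Basalt: 5% × 86% = 4.3%.
Total: 6.4% + 0.72% + 4.3% = 11.42%.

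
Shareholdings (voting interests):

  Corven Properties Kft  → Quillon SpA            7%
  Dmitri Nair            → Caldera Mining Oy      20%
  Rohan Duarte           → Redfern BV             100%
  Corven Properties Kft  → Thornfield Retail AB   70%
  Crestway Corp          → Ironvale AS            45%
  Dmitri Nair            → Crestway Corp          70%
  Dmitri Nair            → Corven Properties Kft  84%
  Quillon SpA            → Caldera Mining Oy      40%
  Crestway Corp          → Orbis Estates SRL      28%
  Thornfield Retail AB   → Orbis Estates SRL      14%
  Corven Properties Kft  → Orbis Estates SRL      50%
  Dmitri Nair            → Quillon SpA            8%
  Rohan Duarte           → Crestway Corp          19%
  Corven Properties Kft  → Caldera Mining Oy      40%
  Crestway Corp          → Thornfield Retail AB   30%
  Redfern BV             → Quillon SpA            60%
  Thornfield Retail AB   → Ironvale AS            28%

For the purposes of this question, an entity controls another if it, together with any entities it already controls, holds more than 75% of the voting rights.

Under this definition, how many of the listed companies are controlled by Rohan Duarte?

1

Rohan holds 100% of Redfern, so Rohan controls Redfern.
No other company's threshold is met.
Rohan controls 1 company.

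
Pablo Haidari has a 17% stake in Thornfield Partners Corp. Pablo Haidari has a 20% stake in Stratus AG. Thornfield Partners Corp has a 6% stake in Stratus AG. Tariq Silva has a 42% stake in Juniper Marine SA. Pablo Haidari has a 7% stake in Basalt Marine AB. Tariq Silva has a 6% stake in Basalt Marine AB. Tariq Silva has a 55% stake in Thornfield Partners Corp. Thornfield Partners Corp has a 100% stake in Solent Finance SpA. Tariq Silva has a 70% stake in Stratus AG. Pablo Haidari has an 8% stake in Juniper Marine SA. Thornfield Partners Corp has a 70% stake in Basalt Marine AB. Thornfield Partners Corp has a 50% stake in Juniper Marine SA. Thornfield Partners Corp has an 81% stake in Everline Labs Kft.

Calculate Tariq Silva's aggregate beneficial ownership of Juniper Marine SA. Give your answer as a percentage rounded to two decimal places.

69.50%

Tariq reaches Juniper along 2 paths.
Via Thornfield: 55% × 50% = 27.5%.
Direct stake: 42% = 42%.
Total: 27.5% + 42% = 69.5%.
Rounded: 69.50%.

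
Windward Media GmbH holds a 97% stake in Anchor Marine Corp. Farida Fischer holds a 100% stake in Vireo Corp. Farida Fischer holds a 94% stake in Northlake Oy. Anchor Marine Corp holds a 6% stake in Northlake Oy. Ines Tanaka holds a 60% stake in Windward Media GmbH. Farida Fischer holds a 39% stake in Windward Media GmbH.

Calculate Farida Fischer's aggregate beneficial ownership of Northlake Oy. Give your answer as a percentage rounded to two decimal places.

96.27%

Farida reaches Northlake along 2 paths.
Direct stake: 94% = 94%.
Via Windward → Anchor: 39% × 97% × 6% = 2.2698%.
Total: 94% + 2.2698% = 96.2698%.
Rounded: 96.27%.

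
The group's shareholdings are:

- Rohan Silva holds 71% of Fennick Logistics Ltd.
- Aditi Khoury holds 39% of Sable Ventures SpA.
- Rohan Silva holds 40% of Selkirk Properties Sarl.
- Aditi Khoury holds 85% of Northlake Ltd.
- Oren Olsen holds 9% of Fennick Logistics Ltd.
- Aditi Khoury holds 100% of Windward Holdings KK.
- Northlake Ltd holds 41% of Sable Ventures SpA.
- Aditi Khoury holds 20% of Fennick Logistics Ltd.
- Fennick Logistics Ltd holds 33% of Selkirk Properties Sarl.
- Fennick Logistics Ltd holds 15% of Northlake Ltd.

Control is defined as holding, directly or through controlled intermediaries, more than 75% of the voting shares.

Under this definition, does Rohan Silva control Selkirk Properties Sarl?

No

Rohan's largest direct stake is 71% in Fennick, which does not meet the threshold, so Rohan controls no company.
In Selkirk, Rohan's side holds only 40%, not > 75%.
So Rohan does not control Selkirk.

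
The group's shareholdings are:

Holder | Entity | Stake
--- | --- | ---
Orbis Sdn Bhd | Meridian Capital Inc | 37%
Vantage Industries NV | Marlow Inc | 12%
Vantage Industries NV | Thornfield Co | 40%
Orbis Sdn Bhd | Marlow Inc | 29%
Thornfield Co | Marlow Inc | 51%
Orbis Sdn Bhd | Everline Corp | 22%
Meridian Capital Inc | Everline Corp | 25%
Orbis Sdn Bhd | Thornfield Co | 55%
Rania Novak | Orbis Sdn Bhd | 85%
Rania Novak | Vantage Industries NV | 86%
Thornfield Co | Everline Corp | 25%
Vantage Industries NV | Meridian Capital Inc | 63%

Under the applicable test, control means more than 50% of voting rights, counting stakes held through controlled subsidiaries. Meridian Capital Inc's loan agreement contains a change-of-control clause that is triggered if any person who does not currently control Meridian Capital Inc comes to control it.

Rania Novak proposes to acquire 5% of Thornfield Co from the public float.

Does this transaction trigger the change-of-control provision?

The purchase changes only Rania's holdings, so Rania is the only person who could newly come to control Meridian.
Rania holds 85% of Orbis, so Rania controls Orbis.
Rania holds 86% of Vantage, so Rania controls Vantage.
Orbis and Vantage together hold 37% + 63% = 100% of Meridian, so Rania controls Meridian.
So Rania already controls Meridian before the transaction.
After the purchase, Rania holds 5% of Thornfield directly.
Rania controlled Meridian already, so this is not a new person acquiring control; every other person's position is unchanged or reduced.
No new person acquires control, so the clause is not triggered.

No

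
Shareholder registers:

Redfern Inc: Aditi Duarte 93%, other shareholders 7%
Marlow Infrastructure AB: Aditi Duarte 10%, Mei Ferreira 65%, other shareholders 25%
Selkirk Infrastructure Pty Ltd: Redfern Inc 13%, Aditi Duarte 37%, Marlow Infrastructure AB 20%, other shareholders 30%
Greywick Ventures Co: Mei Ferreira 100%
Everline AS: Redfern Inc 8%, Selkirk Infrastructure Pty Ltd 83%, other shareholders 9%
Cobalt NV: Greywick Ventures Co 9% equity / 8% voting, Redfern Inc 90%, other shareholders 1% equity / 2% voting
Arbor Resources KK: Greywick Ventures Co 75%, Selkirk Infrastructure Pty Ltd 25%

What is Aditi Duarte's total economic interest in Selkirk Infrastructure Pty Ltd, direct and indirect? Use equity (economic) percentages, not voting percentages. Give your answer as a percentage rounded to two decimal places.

51.09%

Aditi reaches Selkirk along 3 paths.
Via Redfern: 93% × 13% = 12.09%.
Direct stake: 37% = 37%.
Via Marlow: 10% × 20% = 2%.
Total: 12.09% + 37% + 2% = 51.09%.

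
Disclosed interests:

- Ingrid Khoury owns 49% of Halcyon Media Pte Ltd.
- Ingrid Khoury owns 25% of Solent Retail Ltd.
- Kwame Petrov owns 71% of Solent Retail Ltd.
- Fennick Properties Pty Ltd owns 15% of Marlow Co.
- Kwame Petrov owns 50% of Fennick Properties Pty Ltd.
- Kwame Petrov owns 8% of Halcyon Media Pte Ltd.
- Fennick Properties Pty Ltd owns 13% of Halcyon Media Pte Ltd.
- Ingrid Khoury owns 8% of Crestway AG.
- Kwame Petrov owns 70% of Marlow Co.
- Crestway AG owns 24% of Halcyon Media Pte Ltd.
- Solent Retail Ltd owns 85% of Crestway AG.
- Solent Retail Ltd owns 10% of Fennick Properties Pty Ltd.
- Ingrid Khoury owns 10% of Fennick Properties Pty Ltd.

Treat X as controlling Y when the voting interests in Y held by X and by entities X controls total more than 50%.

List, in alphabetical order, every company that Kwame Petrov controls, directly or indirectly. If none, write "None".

Crestway AG, Fennick Properties Pty Ltd, Marlow Co, Solent Retail Ltd

Kwame holds 71% of Solent, so Kwame controls Solent.
Solent and Kwame together hold 10% + 50% = 60% of Fennick, so Kwame controls Fennick.
Solent holds 85% of Crestway, so Kwame controls Crestway.
Kwame and Fennick together hold 70% + 15% = 85% of Marlow, so Kwame controls Marlow.
No other company's threshold is met.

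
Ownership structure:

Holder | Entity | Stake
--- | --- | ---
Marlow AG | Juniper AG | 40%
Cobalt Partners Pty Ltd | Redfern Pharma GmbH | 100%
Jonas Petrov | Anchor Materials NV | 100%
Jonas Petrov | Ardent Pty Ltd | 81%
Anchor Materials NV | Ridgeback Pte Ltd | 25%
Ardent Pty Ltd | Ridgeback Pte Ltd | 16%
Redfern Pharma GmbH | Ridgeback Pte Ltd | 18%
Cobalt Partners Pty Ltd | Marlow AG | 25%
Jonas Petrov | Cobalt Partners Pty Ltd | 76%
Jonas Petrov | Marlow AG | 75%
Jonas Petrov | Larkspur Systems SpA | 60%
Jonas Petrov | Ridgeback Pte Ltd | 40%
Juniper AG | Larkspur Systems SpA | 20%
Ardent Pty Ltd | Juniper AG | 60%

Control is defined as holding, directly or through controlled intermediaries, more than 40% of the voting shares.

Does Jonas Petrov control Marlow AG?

Jonas holds 76% of Cobalt, so Jonas controls Cobalt.
Cobalt and Jonas together hold 25% + 75% = 100% of Marlow, so Jonas controls Marlow.

Yes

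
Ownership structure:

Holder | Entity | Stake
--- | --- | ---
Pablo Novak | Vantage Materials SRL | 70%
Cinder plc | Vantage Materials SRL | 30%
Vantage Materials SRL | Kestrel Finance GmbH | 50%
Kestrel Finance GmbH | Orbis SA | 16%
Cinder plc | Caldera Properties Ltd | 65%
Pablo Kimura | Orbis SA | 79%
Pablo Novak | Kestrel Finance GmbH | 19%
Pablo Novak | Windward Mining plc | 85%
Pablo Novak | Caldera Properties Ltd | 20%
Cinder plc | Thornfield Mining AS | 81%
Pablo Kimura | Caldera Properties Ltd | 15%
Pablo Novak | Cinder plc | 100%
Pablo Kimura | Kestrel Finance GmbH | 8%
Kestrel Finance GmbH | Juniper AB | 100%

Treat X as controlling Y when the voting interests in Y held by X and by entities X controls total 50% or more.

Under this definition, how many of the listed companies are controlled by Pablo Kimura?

Pablo Kimura holds 79% of Orbis, so Pablo Kimura controls Orbis.
No other company's threshold is met.
Pablo Kimura controls 1 company.

1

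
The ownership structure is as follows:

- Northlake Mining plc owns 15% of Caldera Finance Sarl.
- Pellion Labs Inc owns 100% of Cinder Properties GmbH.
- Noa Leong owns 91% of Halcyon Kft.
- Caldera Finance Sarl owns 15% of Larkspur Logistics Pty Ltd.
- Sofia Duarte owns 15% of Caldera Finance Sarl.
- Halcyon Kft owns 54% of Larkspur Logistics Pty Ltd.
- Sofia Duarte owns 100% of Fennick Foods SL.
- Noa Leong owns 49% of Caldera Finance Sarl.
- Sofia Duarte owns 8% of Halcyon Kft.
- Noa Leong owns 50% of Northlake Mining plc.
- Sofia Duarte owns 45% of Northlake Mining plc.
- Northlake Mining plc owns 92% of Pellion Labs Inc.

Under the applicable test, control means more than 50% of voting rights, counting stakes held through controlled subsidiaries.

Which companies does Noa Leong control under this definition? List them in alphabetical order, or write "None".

Halcyon Kft, Larkspur Logistics Pty Ltd

Noa holds 91% of Halcyon, so Noa controls Halcyon.
Halcyon holds 54% of Larkspur, so Noa controls Larkspur.
No other company's threshold is met.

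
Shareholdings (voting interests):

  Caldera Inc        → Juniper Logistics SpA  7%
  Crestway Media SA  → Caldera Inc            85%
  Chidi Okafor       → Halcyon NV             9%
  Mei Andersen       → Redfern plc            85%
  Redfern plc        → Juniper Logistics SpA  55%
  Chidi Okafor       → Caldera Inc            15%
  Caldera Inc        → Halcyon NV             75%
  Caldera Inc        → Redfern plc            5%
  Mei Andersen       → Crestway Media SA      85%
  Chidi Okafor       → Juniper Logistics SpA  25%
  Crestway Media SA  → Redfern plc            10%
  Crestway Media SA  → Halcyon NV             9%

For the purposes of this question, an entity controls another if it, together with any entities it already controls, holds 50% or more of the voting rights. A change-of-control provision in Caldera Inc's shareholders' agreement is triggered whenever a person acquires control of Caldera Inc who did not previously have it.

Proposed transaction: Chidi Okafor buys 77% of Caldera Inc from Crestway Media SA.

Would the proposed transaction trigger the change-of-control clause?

Yes

The purchase adds only to Chidi's holdings (Crestway's stake shrinks), so Chidi is the only person who could newly come to control Caldera.
Chidi's largest direct stake is 25% in Juniper, which does not meet the threshold, so Chidi controls no company.
In Caldera, Chidi's side holds only 15%, not ≥ 50%.
So before the transaction, Chidi does not control Caldera.
After the purchase, Chidi's direct stake in Caldera rises to 15% + 77% = 92%, and Crestway's stake falls to 8%.
Chidi holds 92% of Caldera, so Chidi controls Caldera.
Chidi did not control Caldera before and does after, so the clause is triggered.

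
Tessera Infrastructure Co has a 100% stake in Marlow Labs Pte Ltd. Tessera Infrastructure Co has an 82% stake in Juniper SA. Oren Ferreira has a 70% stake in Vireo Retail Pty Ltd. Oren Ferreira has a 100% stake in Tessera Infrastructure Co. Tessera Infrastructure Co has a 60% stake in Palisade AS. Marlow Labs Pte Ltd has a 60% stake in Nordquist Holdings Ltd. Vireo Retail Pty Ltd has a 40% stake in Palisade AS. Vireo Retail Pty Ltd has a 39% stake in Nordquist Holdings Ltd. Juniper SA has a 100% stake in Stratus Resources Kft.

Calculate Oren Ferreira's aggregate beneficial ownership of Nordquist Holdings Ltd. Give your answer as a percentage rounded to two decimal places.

Oren reaches Nordquist along 2 paths.
Via Tessera → Marlow: 100% × 100% × 60% = 60%.
Via Vireo: 70% × 39% = 27.3%.
Total: 60% + 27.3% = 87.3%.
Rounded: 87.30%.

87.30%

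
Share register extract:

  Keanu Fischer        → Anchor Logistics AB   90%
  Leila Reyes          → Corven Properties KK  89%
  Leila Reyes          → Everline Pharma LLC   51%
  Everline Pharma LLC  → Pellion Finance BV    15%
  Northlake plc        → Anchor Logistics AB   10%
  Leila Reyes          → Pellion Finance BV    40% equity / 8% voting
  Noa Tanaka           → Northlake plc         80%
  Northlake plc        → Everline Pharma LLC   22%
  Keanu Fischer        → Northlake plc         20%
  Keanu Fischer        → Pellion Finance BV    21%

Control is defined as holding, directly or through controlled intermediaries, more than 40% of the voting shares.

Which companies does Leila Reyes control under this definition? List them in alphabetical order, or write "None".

Leila holds 51% of Everline, so Leila controls Everline.
Leila holds 89% of Corven, so Leila controls Corven.
No other company's threshold is met.

Corven Properties KK, Everline Pharma LLC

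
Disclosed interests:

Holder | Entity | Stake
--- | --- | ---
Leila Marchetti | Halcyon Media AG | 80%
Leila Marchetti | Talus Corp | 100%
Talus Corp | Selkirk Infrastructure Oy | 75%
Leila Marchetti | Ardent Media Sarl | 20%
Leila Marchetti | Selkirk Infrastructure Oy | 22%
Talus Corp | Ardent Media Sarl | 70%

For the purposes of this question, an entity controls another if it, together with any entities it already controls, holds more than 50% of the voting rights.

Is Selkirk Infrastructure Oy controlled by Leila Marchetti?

Leila holds 100% of Talus, so Leila controls Talus.
Leila and Talus together hold 22% + 75% = 97% of Selkirk, so Leila controls Selkirk.

Yes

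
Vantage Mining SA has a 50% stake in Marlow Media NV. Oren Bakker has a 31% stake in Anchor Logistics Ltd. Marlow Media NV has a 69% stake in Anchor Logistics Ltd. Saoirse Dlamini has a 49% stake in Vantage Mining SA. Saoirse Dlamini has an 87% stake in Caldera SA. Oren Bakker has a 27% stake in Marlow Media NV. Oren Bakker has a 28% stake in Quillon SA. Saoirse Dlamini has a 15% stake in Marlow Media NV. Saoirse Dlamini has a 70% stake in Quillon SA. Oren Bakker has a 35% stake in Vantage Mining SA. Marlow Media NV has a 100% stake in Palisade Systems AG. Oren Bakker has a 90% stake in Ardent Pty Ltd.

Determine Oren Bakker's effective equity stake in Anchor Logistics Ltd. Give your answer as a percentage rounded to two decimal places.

61.71%

Oren reaches Anchor along 3 paths.
Direct stake: 31% = 31%.
Via Marlow: 27% × 69% = 18.63%.
Via Vantage → Marlow: 35% × 50% × 69% = 12.075%.
Total: 31% + 18.63% + 12.075% = 61.705%.
Rounded: 61.71%.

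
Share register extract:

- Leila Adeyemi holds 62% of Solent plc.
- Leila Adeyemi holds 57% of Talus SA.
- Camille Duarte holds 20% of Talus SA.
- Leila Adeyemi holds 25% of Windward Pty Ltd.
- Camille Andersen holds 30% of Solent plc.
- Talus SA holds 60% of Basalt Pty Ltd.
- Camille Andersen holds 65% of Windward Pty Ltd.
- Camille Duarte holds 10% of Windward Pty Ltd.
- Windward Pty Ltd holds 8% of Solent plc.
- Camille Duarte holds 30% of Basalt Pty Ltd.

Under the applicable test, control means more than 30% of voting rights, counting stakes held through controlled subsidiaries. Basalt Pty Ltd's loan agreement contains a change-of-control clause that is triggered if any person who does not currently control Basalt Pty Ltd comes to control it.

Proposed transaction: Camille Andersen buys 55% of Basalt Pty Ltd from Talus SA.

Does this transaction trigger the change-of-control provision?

The purchase adds only to Camille Andersen's holdings (Talus's stake shrinks), so Camille Andersen is the only person who could newly come to control Basalt.
Camille Andersen holds 65% of Windward, so Camille Andersen controls Windward.
Camille Andersen and Windward together hold 30% + 8% = 38% of Solent, so Camille Andersen controls Solent.
Neither Camille Andersen nor any entity Camille Andersen controls holds any voting interest in Basalt.
So before the transaction, Camille Andersen does not control Basalt.
After the purchase, Camille Andersen holds 55% of Basalt directly, and Talus's stake falls to 5%.
Camille Andersen holds 55% of Basalt, so Camille Andersen controls Basalt.
Camille Andersen did not control Basalt before and does after, so the clause is triggered.

Yes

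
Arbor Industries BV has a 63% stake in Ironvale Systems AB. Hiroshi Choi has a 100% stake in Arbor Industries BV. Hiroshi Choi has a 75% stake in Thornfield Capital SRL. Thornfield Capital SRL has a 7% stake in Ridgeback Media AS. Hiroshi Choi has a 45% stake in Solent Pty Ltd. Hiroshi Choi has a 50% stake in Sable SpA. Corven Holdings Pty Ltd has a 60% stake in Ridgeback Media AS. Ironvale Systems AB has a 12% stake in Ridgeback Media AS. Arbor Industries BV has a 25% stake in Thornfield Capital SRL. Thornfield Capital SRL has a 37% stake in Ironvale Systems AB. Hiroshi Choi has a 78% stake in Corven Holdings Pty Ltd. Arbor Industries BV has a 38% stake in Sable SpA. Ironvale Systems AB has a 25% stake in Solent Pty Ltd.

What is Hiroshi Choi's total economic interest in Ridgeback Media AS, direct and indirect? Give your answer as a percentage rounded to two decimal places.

65.80%

Hiroshi reaches Ridgeback along 6 paths.
Via Thornfield → Ironvale: 75% × 37% × 12% = 3.33%.
Via Arbor → Thornfield → Ironvale: 100% × 25% × 37% × 12% = 1.11%.
Via Arbor → Ironvale: 100% × 63% × 12% = 7.56%.
Via Thornfield: 75% × 7% = 5.25%.
Via Arbor → Thornfield: 100% × 25% × 7% = 1.75%.
Via Corven: 78% × 60% = 46.8%.
Total: 3.33% + 1.11% + 7.56% + 5.25% + 1.75% + 46.8% = 65.8%.
Rounded: 65.80%.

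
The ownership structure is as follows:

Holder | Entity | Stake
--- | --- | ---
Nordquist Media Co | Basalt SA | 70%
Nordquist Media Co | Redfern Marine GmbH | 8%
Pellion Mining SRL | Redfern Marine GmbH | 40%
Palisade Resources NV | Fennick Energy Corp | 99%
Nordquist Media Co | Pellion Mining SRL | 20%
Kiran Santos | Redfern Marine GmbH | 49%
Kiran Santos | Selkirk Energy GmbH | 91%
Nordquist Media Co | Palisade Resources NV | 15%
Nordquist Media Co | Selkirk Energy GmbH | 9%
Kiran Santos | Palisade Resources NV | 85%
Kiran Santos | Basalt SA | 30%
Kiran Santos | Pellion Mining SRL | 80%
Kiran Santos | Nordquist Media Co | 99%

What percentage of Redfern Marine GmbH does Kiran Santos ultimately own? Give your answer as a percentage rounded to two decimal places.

Kiran reaches Redfern along 4 paths.
Direct stake: 49% = 49%.
Via Nordquist → Pellion: 99% × 20% × 40% = 7.92%.
Via Pellion: 80% × 40% = 32%.
Via Nordquist: 99% × 8% = 7.92%.
Total: 49% + 7.92% + 32% + 7.92% = 96.84%.

96.84%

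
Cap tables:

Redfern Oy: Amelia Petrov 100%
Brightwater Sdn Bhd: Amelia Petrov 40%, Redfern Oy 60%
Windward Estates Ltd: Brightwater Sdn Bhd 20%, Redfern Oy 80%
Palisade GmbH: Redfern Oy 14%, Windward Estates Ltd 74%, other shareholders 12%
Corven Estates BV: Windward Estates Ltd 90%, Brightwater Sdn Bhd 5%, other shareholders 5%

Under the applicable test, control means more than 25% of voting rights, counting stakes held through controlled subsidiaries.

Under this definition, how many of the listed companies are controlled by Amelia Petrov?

Amelia holds 100% of Redfern, so Amelia controls Redfern.
Amelia and Redfern together hold 40% + 60% = 100% of Brightwater, so Amelia controls Brightwater.
Brightwater and Redfern together hold 20% + 80% = 100% of Windward, so Amelia controls Windward.
Redfern and Windward together hold 14% + 74% = 88% of Palisade, so Amelia controls Palisade.
Windward and Brightwater together hold 90% + 5% = 95% of Corven, so Amelia controls Corven.
Amelia controls 5 companies.

5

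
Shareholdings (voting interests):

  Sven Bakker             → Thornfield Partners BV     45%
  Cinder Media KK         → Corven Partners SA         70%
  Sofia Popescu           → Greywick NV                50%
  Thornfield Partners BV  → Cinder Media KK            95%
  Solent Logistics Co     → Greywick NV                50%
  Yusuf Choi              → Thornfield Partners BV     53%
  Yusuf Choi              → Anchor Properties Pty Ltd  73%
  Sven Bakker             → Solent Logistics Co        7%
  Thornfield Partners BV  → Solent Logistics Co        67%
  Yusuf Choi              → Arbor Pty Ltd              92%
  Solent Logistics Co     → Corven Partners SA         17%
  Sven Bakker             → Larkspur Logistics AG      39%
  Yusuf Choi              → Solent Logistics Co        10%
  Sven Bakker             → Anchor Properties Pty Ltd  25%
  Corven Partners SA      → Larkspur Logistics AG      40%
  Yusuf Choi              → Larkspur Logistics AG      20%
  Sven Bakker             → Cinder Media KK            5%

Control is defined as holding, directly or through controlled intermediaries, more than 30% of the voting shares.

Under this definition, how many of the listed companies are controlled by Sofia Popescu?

1

Sofia holds 50% of Greywick, so Sofia controls Greywick.
No other company's threshold is met.
Sofia controls 1 company.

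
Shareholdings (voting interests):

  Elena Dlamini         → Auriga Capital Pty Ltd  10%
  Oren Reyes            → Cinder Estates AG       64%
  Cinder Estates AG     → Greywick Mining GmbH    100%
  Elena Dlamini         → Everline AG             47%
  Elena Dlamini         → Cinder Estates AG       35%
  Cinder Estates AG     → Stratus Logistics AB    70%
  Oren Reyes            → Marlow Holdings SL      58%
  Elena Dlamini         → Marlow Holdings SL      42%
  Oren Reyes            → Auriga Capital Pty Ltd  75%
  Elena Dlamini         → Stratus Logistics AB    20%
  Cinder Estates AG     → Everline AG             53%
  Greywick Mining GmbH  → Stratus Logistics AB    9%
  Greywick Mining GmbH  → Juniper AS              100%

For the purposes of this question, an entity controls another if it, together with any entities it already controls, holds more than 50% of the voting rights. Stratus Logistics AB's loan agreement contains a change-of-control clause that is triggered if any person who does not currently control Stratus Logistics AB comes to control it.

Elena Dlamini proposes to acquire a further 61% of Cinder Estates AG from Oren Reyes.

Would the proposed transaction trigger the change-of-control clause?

The purchase adds only to Elena's holdings (Oren's stake shrinks), so Elena is the only person who could newly come to control Stratus.
Elena's largest direct stake is 47% in Everline, which does not meet the threshold, so Elena controls no company.
In Stratus, Elena's side holds only 20%, not > 50%.
So before the transaction, Elena does not control Stratus.
After the purchase, Elena's direct stake in Cinder rises to 35% + 61% = 96%, and Oren's stake falls to 3%.
Elena holds 96% of Cinder, so Elena controls Cinder.
Cinder holds 100% of Greywick, so Elena controls Greywick.
Greywick and Cinder and Elena together hold 9% + 70% + 20% = 99% of Stratus, so Elena controls Stratus.
Elena did not control Stratus before and does after, so the clause is triggered.

Yes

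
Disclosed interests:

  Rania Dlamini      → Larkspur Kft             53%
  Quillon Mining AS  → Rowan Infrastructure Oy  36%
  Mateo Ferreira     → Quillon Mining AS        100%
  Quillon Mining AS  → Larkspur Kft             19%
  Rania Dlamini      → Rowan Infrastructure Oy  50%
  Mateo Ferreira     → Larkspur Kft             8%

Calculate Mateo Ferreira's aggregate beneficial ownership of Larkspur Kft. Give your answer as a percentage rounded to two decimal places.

Mateo reaches Larkspur along 2 paths.
Via Quillon: 100% × 19% = 19%.
Direct stake: 8% = 8%.
Total: 19% + 8% = 27%.
Rounded: 27.00%.

27.00%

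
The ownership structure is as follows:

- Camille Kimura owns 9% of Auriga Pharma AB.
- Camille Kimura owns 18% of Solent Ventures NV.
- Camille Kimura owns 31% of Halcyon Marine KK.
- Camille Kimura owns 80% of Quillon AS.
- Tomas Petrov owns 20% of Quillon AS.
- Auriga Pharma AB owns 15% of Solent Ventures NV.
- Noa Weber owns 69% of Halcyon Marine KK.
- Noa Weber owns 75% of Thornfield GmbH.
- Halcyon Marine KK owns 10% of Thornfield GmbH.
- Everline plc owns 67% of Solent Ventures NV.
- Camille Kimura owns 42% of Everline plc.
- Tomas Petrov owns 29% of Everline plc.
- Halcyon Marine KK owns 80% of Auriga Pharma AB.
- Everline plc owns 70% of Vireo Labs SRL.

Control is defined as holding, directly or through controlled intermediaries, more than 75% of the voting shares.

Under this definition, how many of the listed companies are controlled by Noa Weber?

0

Noa's largest direct stake is 75% in Thornfield, which does not meet the threshold.
Noa controls 0 companies.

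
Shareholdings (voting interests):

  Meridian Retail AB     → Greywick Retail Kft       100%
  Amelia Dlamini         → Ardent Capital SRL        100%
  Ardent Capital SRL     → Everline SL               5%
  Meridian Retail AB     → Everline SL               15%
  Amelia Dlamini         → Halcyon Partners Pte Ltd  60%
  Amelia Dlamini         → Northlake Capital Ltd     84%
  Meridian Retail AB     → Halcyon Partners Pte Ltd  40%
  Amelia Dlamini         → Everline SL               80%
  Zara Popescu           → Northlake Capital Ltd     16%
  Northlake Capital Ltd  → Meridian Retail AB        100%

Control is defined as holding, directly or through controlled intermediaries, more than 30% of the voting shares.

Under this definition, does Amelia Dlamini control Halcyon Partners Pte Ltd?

Yes

Amelia holds 84% of Northlake, so Amelia controls Northlake.
Northlake holds 100% of Meridian, so Amelia controls Meridian.
Meridian and Amelia together hold 40% + 60% = 100% of Halcyon, so Amelia controls Halcyon.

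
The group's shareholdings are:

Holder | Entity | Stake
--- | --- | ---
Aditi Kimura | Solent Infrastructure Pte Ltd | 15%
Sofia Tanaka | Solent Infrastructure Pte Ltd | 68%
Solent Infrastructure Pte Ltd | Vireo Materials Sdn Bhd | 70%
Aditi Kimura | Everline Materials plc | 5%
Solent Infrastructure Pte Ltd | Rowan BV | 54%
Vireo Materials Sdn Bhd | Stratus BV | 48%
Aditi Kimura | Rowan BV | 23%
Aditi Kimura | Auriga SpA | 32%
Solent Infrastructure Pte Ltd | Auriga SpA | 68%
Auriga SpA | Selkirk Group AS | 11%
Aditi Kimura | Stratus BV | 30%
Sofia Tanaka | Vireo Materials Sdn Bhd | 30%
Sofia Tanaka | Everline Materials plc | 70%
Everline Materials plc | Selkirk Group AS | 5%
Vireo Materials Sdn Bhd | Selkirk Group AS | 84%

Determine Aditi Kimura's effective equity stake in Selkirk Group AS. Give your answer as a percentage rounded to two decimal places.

Aditi reaches Selkirk along 4 paths.
Via Solent → Vireo: 15% × 70% × 84% = 8.82%.
Via Auriga: 32% × 11% = 3.52%.
Via Solent → Auriga: 15% × 68% × 11% = 1.122%.
Via Everline: 5% × 5% = 0.25%.
Total: 8.82% + 3.52% + 1.122% + 0.25% = 13.712%.
Rounded: 13.71%.

13.71%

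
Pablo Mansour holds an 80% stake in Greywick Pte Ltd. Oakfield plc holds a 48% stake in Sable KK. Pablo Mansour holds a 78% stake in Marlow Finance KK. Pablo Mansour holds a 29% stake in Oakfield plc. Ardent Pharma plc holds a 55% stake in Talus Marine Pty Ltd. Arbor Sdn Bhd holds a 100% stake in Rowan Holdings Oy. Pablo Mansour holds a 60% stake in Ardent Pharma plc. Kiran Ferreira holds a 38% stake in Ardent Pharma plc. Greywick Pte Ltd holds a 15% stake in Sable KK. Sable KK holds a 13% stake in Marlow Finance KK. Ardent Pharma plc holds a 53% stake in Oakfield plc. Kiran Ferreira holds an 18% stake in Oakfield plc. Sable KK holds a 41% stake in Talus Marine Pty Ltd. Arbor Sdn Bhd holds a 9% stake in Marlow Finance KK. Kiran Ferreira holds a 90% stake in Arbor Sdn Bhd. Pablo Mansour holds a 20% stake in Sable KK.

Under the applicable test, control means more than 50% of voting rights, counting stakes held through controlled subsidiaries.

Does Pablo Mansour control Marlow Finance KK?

Yes

Pablo holds 60% of Ardent, so Pablo controls Ardent.
Ardent and Pablo together hold 53% + 29% = 82% of Oakfield, so Pablo controls Oakfield.
Pablo holds 80% of Greywick, so Pablo controls Greywick.
Greywick and Pablo and Oakfield together hold 15% + 20% + 48% = 83% of Sable, so Pablo controls Sable.
Pablo and Sable together hold 78% + 13% = 91% of Marlow, so Pablo controls Marlow.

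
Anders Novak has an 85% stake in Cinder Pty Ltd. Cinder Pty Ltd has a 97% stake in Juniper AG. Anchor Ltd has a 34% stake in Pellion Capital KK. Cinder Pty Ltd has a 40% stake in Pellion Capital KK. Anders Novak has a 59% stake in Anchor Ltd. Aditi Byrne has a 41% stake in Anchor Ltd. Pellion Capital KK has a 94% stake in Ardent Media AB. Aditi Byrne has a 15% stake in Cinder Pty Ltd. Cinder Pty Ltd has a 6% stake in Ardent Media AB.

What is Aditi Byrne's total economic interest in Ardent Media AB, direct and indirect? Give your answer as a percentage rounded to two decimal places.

Aditi reaches Ardent along 3 paths.
Via Anchor → Pellion: 41% × 34% × 94% = 13.1036%.
Via Cinder → Pellion: 15% × 40% × 94% = 5.64%.
Via Cinder: 15% × 6% = 0.9%.
Total: 13.1036% + 5.64% + 0.9% = 19.6436%.
Rounded: 19.64%.

19.64%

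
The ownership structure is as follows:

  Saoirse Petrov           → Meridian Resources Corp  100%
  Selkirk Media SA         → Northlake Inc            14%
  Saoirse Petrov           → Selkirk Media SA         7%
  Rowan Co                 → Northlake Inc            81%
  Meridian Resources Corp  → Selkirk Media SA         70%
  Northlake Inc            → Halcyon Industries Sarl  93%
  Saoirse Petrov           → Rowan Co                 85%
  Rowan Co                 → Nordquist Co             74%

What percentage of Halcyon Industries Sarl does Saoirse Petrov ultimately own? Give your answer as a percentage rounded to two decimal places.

74.06%

Saoirse reaches Halcyon along 3 paths.
Via Rowan → Northlake: 85% × 81% × 93% = 64.0305%.
Via Meridian → Selkirk → Northlake: 100% × 70% × 14% × 93% = 9.114%.
Via Selkirk → Northlake: 7% × 14% × 93% = 0.9114%.
Total: 64.0305% + 9.114% + 0.9114% = 74.0559%.
Rounded: 74.06%.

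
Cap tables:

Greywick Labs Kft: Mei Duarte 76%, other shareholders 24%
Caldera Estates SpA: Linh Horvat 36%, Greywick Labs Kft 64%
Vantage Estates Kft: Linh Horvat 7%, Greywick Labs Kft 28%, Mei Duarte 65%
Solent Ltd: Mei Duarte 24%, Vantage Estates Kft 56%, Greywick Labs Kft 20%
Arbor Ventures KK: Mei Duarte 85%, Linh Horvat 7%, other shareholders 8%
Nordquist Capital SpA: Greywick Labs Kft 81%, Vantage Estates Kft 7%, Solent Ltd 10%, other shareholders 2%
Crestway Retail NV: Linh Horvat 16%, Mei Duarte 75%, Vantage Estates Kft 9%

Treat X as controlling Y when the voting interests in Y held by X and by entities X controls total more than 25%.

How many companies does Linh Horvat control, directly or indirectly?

Linh holds 36% of Caldera, so Linh controls Caldera.
No other company's threshold is met.
Linh controls 1 company.

1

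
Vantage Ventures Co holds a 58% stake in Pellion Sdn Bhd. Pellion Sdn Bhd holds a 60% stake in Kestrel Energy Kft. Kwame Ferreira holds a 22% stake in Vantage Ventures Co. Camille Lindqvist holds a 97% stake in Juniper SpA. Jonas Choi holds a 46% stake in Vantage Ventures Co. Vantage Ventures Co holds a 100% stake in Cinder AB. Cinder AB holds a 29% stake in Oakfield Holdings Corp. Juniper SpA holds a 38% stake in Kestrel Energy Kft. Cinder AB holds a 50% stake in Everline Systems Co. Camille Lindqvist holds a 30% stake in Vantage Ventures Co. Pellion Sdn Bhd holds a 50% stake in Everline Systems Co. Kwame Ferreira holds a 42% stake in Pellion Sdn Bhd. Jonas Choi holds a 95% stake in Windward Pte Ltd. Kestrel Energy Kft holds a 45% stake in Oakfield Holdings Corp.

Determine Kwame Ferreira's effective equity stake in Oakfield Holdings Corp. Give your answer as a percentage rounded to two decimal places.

Kwame reaches Oakfield along 3 paths.
Via Vantage → Cinder: 22% × 100% × 29% = 6.38%.
Via Vantage → Pellion → Kestrel: 22% × 58% × 60% × 45% = 3.4452%.
Via Pellion → Kestrel: 42% × 60% × 45% = 11.34%.
Total: 6.38% + 3.4452% + 11.34% = 21.1652%.
Rounded: 21.17%.

21.17%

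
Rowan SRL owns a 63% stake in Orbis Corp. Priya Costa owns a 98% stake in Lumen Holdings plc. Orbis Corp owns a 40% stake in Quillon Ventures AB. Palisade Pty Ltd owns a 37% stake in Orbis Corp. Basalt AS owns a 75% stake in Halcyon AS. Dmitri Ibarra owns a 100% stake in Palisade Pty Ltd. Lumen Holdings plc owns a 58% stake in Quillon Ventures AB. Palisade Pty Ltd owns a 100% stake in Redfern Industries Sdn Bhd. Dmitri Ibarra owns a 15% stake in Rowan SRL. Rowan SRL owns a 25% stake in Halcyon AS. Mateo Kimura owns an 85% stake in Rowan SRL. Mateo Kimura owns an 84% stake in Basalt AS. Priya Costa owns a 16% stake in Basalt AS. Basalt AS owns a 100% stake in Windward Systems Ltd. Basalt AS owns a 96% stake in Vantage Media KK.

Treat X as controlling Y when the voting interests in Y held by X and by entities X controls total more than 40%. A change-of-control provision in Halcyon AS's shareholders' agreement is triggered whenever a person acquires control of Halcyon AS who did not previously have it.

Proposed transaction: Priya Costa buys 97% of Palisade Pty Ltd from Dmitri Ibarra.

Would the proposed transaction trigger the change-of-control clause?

The purchase adds only to Priya's holdings (Dmitri's stake shrinks), so Priya is the only person who could newly come to control Halcyon.
Priya holds 98% of Lumen, so Priya controls Lumen.
Lumen holds 58% of Quillon, so Priya controls Quillon.
Neither Priya nor any entity Priya controls holds any voting interest in Halcyon.
So before the transaction, Priya does not control Halcyon.
After the purchase, Priya holds 97% of Palisade directly, and Dmitri's stake falls to 3%.
Priya holds 97% of Palisade, so Priya controls Palisade.
Palisade holds 100% of Redfern, so Priya controls Redfern.
After the transaction, neither Priya nor any entity Priya controls holds a voting interest in Halcyon, so Priya still does not control it.
No new person acquires control, so the clause is not triggered.

No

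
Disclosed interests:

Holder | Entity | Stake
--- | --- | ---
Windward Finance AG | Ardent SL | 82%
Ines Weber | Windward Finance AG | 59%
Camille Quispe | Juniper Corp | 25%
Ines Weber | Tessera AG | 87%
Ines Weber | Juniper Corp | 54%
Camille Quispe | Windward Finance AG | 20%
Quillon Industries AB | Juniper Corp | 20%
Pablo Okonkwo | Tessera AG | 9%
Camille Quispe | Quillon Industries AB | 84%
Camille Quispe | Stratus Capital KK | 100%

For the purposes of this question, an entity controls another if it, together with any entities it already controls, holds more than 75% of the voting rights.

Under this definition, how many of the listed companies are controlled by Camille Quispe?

2

Camille holds 84% of Quillon, so Camille controls Quillon.
Camille holds 100% of Stratus, so Camille controls Stratus.
No other company's threshold is met.
Camille controls 2 companies.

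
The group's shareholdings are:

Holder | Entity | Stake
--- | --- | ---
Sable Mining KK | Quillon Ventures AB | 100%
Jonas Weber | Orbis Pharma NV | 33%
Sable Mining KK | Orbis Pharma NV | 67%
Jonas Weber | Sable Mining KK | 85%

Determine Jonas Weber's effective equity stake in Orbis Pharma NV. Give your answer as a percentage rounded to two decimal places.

89.95%

Jonas reaches Orbis along 2 paths.
Via Sable: 85% × 67% = 56.95%.
Direct stake: 33% = 33%.
Total: 56.95% + 33% = 89.95%.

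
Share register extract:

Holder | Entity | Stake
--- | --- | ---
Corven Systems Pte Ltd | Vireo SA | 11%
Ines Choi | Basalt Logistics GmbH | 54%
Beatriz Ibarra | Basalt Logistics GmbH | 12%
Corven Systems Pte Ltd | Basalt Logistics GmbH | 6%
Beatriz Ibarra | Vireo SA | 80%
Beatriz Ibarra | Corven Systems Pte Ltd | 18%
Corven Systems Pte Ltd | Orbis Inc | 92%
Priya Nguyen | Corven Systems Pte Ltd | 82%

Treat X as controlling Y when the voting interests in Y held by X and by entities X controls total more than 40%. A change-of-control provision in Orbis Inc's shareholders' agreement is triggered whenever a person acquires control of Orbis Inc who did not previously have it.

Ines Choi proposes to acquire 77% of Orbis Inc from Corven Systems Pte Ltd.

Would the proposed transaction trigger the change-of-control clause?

The purchase adds only to Ines's holdings (Corven's stake shrinks), so Ines is the only person who could newly come to control Orbis.
Ines holds 54% of Basalt, so Ines controls Basalt.
Neither Ines nor any entity Ines controls holds any voting interest in Orbis.
So before the transaction, Ines does not control Orbis.
After the purchase, Ines holds 77% of Orbis directly, and Corven's stake falls to 15%.
Ines holds 77% of Orbis, so Ines controls Orbis.
Ines did not control Orbis before and does after, so the clause is triggered.

Yes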